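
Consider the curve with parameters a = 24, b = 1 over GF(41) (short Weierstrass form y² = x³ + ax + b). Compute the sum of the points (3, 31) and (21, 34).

(3, 31) + (21, 34). λ = (34 - 31)/(21 - 3) ≡ 3/18 mod 41. 18⁻¹ ≡ 16 (mod 41), so λ ≡ 7.
  x = λ² - 3 - 21 = 49 - 24 ≡ 25; y = λ·(3 - 25) - 31 ≡ 20. → (25, 20)

(25, 20)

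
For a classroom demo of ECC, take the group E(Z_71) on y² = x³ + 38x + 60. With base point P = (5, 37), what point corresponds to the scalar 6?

Double-and-add on 6 = (110)₂. Start with P = (5, 37) for the leading 1-bit.
double: tangent at (5, 37): λ = (3·5² + 38)/(2·37) ≡ 42/3. 3⁻¹ ≡ 24 (mod 71), so λ ≡ 42·24 ≡ 14.
  x = λ² - 5 - 5 = 196 - 10 ≡ 44; y = λ·(5 - 44) - 37 ≡ 56. → (44, 56)
add P: (44, 56) + (5, 37). λ = (37 - 56)/(5 - 44) ≡ 52/32 mod 71. 32⁻¹ ≡ 20 (mod 71), so λ ≡ 46.
  x = λ² - 44 - 5 = 2116 - 49 ≡ 8; y = λ·(44 - 8) - 56 ≡ 38. → (8, 38)
double: tangent at (8, 38): λ = (3·8² + 38)/(2·38) ≡ 17/5. 5⁻¹ ≡ 57 (mod 71), so λ ≡ 17·57 ≡ 46.
  x = λ² - 8 - 8 = 2116 - 16 ≡ 41; y = λ·(8 - 41) - 38 ≡ 6. → (41, 6)

(41, 6)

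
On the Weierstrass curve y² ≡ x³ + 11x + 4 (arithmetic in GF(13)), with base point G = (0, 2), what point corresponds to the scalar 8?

(10, 3)

Double-and-add on 8 = (1000)₂. Start with G = (0, 2) for the leading 1-bit.
double: tangent at (0, 2): λ = (3·0² + 11)/(2·2) ≡ 11/4. 4⁻¹ ≡ 10 (mod 13), so λ ≡ 11·10 ≡ 6.
  x = λ² - 0 - 0 = 36 - 0 ≡ 10; y = λ·(0 - 10) - 2 ≡ 3. → (10, 3)
double: tangent at (10, 3): λ = (3·10² + 11)/(2·3) ≡ 12/6. 6⁻¹ ≡ 11 (mod 13), so λ ≡ 12·11 ≡ 2.
  x = λ² - 10 - 10 = 4 - 20 ≡ 10; y = λ·(10 - 10) - 3 ≡ 10. → (10, 10)
double: tangent at (10, 10): λ = (3·10² + 11)/(2·10) ≡ 12/7. 7⁻¹ ≡ 2 (mod 13), so λ ≡ 12·2 ≡ 11.
  x = λ² - 10 - 10 = 121 - 20 ≡ 10; y = λ·(10 - 10) - 10 ≡ 3. → (10, 3)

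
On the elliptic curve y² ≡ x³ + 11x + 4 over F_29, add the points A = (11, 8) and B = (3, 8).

(11, 8) + (3, 8). λ = (8 - 8)/(3 - 11) ≡ 0/21 mod 29. 21⁻¹ ≡ 18 (mod 29) since 21·18 = 378 ≡ 1, so λ ≡ 0.
  x = λ² - 11 - 3 = 0 - 14 ≡ 15; y = λ·(11 - 15) - 8 ≡ 21. → (15, 21)

(15, 21)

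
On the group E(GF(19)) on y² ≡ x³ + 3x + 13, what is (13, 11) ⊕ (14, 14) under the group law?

(13, 11) + (14, 14). λ = (14 - 11)/(14 - 13) ≡ 3/1 mod 19. 1⁻¹ ≡ 1 (mod 19), so λ ≡ 3.
  x = λ² - 13 - 14 = 9 - 27 ≡ 1; y = λ·(13 - 1) - 11 ≡ 6. → (1, 6)

(1, 6)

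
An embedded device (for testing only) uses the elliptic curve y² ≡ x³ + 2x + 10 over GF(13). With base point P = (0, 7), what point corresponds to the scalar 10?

(0, 7)

Double-and-add on 10 = (1010)₂. Start with P = (0, 7) for the leading 1-bit.
double: tangent at (0, 7): λ = (3·0² + 2)/(2·7) ≡ 2/1. 1⁻¹ ≡ 1 (mod 13), so λ ≡ 2·1 ≡ 2.
  x = λ² - 0 - 0 = 4 - 0 ≡ 4; y = λ·(0 - 4) - 7 ≡ 11. → (4, 11)
double: tangent at (4, 11): λ = (3·4² + 2)/(2·11) ≡ 11/9. 9⁻¹ ≡ 3 (mod 13), so λ ≡ 11·3 ≡ 7.
  x = λ² - 4 - 4 = 49 - 8 ≡ 2; y = λ·(4 - 2) - 11 ≡ 3. → (2, 3)
add P: (2, 3) + (0, 7). λ = (7 - 3)/(0 - 2) ≡ 4/11 mod 13. 11⁻¹ ≡ 6 (mod 13) since 11·6 = 66 ≡ 1, so λ ≡ 11.
  x = λ² - 2 - 0 = 121 - 2 ≡ 2; y = λ·(2 - 2) - 3 ≡ 10. → (2, 10)
double: tangent at (2, 10): λ = (3·2² + 2)/(2·10) ≡ 1/7. 7⁻¹ ≡ 2 (mod 13), so λ ≡ 1·2 ≡ 2.
  x = λ² - 2 - 2 = 4 - 4 ≡ 0; y = λ·(2 - 0) - 10 ≡ 7. → (0, 7)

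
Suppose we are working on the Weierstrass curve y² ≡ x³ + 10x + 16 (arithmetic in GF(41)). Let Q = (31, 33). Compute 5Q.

Repeated addition: build up to 5Q.
2Q: tangent at (31, 33): λ = (3·31² + 10)/(2·33) ≡ 23/25. 25⁻¹ ≡ 23 (mod 41), so λ ≡ 23·23 ≡ 37.
  x = λ² - 31 - 31 = 1369 - 62 ≡ 36; y = λ·(31 - 36) - 33 ≡ 28. → (36, 28)
3Q: (36, 28) + (31, 33). λ = (33 - 28)/(31 - 36) ≡ 5/36 mod 41. 36⁻¹ ≡ 8 (mod 41), so λ ≡ 40.
  x = λ² - 36 - 31 = 1600 - 67 ≡ 16; y = λ·(36 - 16) - 28 ≡ 34. → (16, 34)
4Q: (16, 34) + (31, 33). λ = (33 - 34)/(31 - 16) ≡ 40/15 mod 41. 15⁻¹ ≡ 11 (mod 41), so λ ≡ 30.
  x = λ² - 16 - 31 = 900 - 47 ≡ 33; y = λ·(16 - 33) - 34 ≡ 30. → (33, 30)
5Q: (33, 30) + (31, 33). λ = (33 - 30)/(31 - 33) ≡ 3/39 mod 41. 39⁻¹ ≡ 20 (mod 41) since 39·20 = 780 ≡ 1, so λ ≡ 19.
  x = λ² - 33 - 31 = 361 - 64 ≡ 10; y = λ·(33 - 10) - 30 ≡ 38. → (10, 38)

(10, 38)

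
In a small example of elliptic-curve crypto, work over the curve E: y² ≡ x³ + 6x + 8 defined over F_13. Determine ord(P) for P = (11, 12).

2P: tangent at (11, 12): λ = (3·11² + 6)/(2·12) ≡ 5/11. 11⁻¹ ≡ 6 (mod 13), so λ ≡ 5·6 ≡ 4.
  x = λ² - 11 - 11 = 16 - 22 ≡ 7; y = λ·(11 - 7) - 12 ≡ 4. → (7, 4)
3P: (7, 4) + (11, 12). λ = (12 - 4)/(11 - 7) ≡ 8/4 mod 13. 4⁻¹ ≡ 10 (mod 13) since 4·10 = 40 ≡ 1, so λ ≡ 2.
  x = λ² - 7 - 11 = 4 - 18 ≡ 12; y = λ·(7 - 12) - 4 ≡ 12. → (12, 12)
4P: (12, 12) + (11, 12). λ = (12 - 12)/(11 - 12) ≡ 0/12 mod 13. 12⁻¹ ≡ 12 (mod 13), so λ ≡ 0.
  x = λ² - 12 - 11 = 0 - 23 ≡ 3; y = λ·(12 - 3) - 12 ≡ 1. → (3, 1)
5P: (3, 1) + (11, 12). λ = (12 - 1)/(11 - 3) ≡ 11/8 mod 13. 8⁻¹ ≡ 5 (mod 13) since 8·5 = 40 ≡ 1, so λ ≡ 3.
  x = λ² - 3 - 11 = 9 - 14 ≡ 8; y = λ·(3 - 8) - 1 ≡ 10. → (8, 10)
6P: (8, 10) + (11, 12). λ = (12 - 10)/(11 - 8) ≡ 2/3 mod 13. 3⁻¹ ≡ 9 (mod 13), so λ ≡ 5.
  x = λ² - 8 - 11 = 25 - 19 ≡ 6; y = λ·(8 - 6) - 10 ≡ 0. → (6, 0)
7P: (6, 0) + (11, 12). λ = (12 - 0)/(11 - 6) ≡ 12/5 mod 13. 5⁻¹ ≡ 8 (mod 13) since 5·8 = 40 ≡ 1, so λ ≡ 5.
  x = λ² - 6 - 11 = 25 - 17 ≡ 8; y = λ·(6 - 8) - 0 ≡ 3. → (8, 3)
8P: (8, 3) + (11, 12). λ = (12 - 3)/(11 - 8) ≡ 9/3 mod 13. 3⁻¹ ≡ 9 (mod 13), so λ ≡ 3.
  x = λ² - 8 - 11 = 9 - 19 ≡ 3; y = λ·(8 - 3) - 3 ≡ 12. → (3, 12)
9P: (3, 12) + (11, 12). λ = (12 - 12)/(11 - 3) ≡ 0/8 mod 13. 8⁻¹ ≡ 5 (mod 13) since 8·5 = 40 ≡ 1, so λ ≡ 0.
  x = λ² - 3 - 11 = 0 - 14 ≡ 12; y = λ·(3 - 12) - 12 ≡ 1. → (12, 1)
10P: (12, 1) + (11, 12). λ = (12 - 1)/(11 - 12) ≡ 11/12 mod 13. 12⁻¹ ≡ 12 (mod 13) since 12·12 = 144 ≡ 1, so λ ≡ 2.
  x = λ² - 12 - 11 = 4 - 23 ≡ 7; y = λ·(12 - 7) - 1 ≡ 9. → (7, 9)
11P: (7, 9) + (11, 12). λ = (12 - 9)/(11 - 7) ≡ 3/4 mod 13. 4⁻¹ ≡ 10 (mod 13) since 4·10 = 40 ≡ 1, so λ ≡ 4.
  x = λ² - 7 - 11 = 16 - 18 ≡ 11; y = λ·(7 - 11) - 9 ≡ 1. → (11, 1)
12P: (11, 1) + (11, 12): same x and y₁ ≡ -y₂, so the sum is 𝒪.
12P = 𝒪, so the order is 12.

12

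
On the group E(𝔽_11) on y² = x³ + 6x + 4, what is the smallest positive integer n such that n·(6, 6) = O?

8

2P: tangent at (6, 6): λ = (3·6² + 6)/(2·6) ≡ 4/1. 1⁻¹ ≡ 1 (mod 11), so λ ≡ 4·1 ≡ 4.
  x = λ² - 6 - 6 = 16 - 12 ≡ 4; y = λ·(6 - 4) - 6 ≡ 2. → (4, 2)
3P: (4, 2) + (6, 6). λ = (6 - 2)/(6 - 4) ≡ 4/2 mod 11. 2⁻¹ ≡ 6 (mod 11) since 2·6 = 12 ≡ 1, so λ ≡ 2.
  x = λ² - 4 - 6 = 4 - 10 ≡ 5; y = λ·(4 - 5) - 2 ≡ 7. → (5, 7)
4P: (5, 7) + (6, 6). λ = (6 - 7)/(6 - 5) ≡ 10/1 mod 11. 1⁻¹ ≡ 1 (mod 11) since 1·1 = 1 ≡ 1, so λ ≡ 10.
  x = λ² - 5 - 6 = 100 - 11 ≡ 1; y = λ·(5 - 1) - 7 ≡ 0. → (1, 0)
5P: (1, 0) + (6, 6). λ = (6 - 0)/(6 - 1) ≡ 6/5 mod 11. 5⁻¹ ≡ 9 (mod 11) since 5·9 = 45 ≡ 1, so λ ≡ 10.
  x = λ² - 1 - 6 = 100 - 7 ≡ 5; y = λ·(1 - 5) - 0 ≡ 4. → (5, 4)
6P: (5, 4) + (6, 6). λ = (6 - 4)/(6 - 5) ≡ 2/1 mod 11. 1⁻¹ ≡ 1 (mod 11), so λ ≡ 2.
  x = λ² - 5 - 6 = 4 - 11 ≡ 4; y = λ·(5 - 4) - 4 ≡ 9. → (4, 9)
7P: (4, 9) + (6, 6). λ = (6 - 9)/(6 - 4) ≡ 8/2 mod 11. 2⁻¹ ≡ 6 (mod 11), so λ ≡ 4.
  x = λ² - 4 - 6 = 16 - 10 ≡ 6; y = λ·(4 - 6) - 9 ≡ 5. → (6, 5)
8P: (6, 5) + (6, 6): same x and y₁ ≡ -y₂, so the sum is O.
8P = O, so the order is 8.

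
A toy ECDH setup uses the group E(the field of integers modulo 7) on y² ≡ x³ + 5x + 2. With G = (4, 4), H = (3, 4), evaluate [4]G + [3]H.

First 4G:
Repeated addition: build up to 4G.
2G: tangent at (4, 4): λ = (3·4² + 5)/(2·4) ≡ 4/1. 1⁻¹ ≡ 1 (mod 7) since 1·1 = 1 ≡ 1, so λ ≡ 4·1 ≡ 4.
  x = λ² - 4 - 4 = 16 - 8 ≡ 1; y = λ·(4 - 1) - 4 ≡ 1. → (1, 1)
3G: (1, 1) + (4, 4). λ = (4 - 1)/(4 - 1) ≡ 3/3 mod 7. 3⁻¹ ≡ 5 (mod 7), so λ ≡ 1.
  x = λ² - 1 - 4 = 1 - 5 ≡ 3; y = λ·(1 - 3) - 1 ≡ 4. → (3, 4)
4G: (3, 4) + (4, 4). λ = (4 - 4)/(4 - 3) ≡ 0/1 mod 7. 1⁻¹ ≡ 1 (mod 7) since 1·1 = 1 ≡ 1, so λ ≡ 0.
  x = λ² - 3 - 4 = 0 - 7 ≡ 0; y = λ·(3 - 0) - 4 ≡ 3. → (0, 3)
4G = (0, 3).
Next 3H:
Repeated addition: build up to 3H.
2H: tangent at (3, 4): λ = (3·3² + 5)/(2·4) ≡ 4/1. 1⁻¹ ≡ 1 (mod 7) since 1·1 = 1 ≡ 1, so λ ≡ 4·1 ≡ 4.
  x = λ² - 3 - 3 = 16 - 6 ≡ 3; y = λ·(3 - 3) - 4 ≡ 3. → (3, 3)
3H: (3, 3) + (3, 4): same x and y₁ ≡ -y₂, so the sum is ∞.
3H = ∞.
Finally 4G + 3H:
(0, 3) + ∞ = (0, 3) (identity).

(0, 3)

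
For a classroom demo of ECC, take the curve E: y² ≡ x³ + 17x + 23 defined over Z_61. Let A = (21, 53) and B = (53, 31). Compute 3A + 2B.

First 3A:
Repeated addition: build up to 3A.
2A: tangent at (21, 53): λ = (3·21² + 17)/(2·53) ≡ 59/45. 45⁻¹ ≡ 19 (mod 61), so λ ≡ 59·19 ≡ 23.
  x = λ² - 21 - 21 = 529 - 42 ≡ 60; y = λ·(21 - 60) - 53 ≡ 26. → (60, 26)
3A: (60, 26) + (21, 53). λ = (53 - 26)/(21 - 60) ≡ 27/22 mod 61. 22⁻¹ ≡ 25 (mod 61) since 22·25 = 550 ≡ 1, so λ ≡ 4.
  x = λ² - 60 - 21 = 16 - 81 ≡ 57; y = λ·(60 - 57) - 26 ≡ 47. → (57, 47)
3A = (57, 47).
Next 2B:
Repeated addition: build up to 2B.
2B: tangent at (53, 31): λ = (3·53² + 17)/(2·31) ≡ 26/1. 1⁻¹ ≡ 1 (mod 61), so λ ≡ 26·1 ≡ 26.
  x = λ² - 53 - 53 = 676 - 106 ≡ 21; y = λ·(53 - 21) - 31 ≡ 8. → (21, 8)
2B = (21, 8).
Finally 3A + 2B:
(57, 47) + (21, 8). λ = (8 - 47)/(21 - 57) ≡ 22/25 mod 61. 25⁻¹ ≡ 22 (mod 61), so λ ≡ 57.
  x = λ² - 57 - 21 = 3249 - 78 ≡ 60; y = λ·(57 - 60) - 47 ≡ 26. → (60, 26)

(60, 26)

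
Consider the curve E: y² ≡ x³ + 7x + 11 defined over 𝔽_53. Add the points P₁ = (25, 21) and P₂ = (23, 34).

(25, 21) + (23, 34). λ = (34 - 21)/(23 - 25) ≡ 13/51 mod 53. 51⁻¹ ≡ 26 (mod 53), so λ ≡ 20.
  x = λ² - 25 - 23 = 400 - 48 ≡ 34; y = λ·(25 - 34) - 21 ≡ 11. → (34, 11)

(34, 11)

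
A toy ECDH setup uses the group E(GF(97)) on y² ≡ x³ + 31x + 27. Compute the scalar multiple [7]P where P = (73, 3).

(42, 57)

Repeated addition: build up to 7P.
2P: tangent at (73, 3): λ = (3·73² + 31)/(2·3) ≡ 13/6. 6⁻¹ ≡ 81 (mod 97), so λ ≡ 13·81 ≡ 83.
  x = λ² - 73 - 73 = 6889 - 146 ≡ 50; y = λ·(73 - 50) - 3 ≡ 63. → (50, 63)
3P: (50, 63) + (73, 3). λ = (3 - 63)/(73 - 50) ≡ 37/23 mod 97. 23⁻¹ ≡ 38 (mod 97) since 23·38 = 874 ≡ 1, so λ ≡ 48.
  x = λ² - 50 - 73 = 2304 - 123 ≡ 47; y = λ·(50 - 47) - 63 ≡ 81. → (47, 81)
4P: (47, 81) + (73, 3). λ = (3 - 81)/(73 - 47) ≡ 19/26 mod 97. 26⁻¹ ≡ 56 (mod 97), so λ ≡ 94.
  x = λ² - 47 - 73 = 8836 - 120 ≡ 83; y = λ·(47 - 83) - 81 ≡ 27. → (83, 27)
5P: (83, 27) + (73, 3). λ = (3 - 27)/(73 - 83) ≡ 73/87 mod 97. 87⁻¹ ≡ 29 (mod 97) since 87·29 = 2523 ≡ 1, so λ ≡ 80.
  x = λ² - 83 - 73 = 6400 - 156 ≡ 36; y = λ·(83 - 36) - 27 ≡ 47. → (36, 47)
6P: (36, 47) + (73, 3). λ = (3 - 47)/(73 - 36) ≡ 53/37 mod 97. 37⁻¹ ≡ 21 (mod 97), so λ ≡ 46.
  x = λ² - 36 - 73 = 2116 - 109 ≡ 67; y = λ·(36 - 67) - 47 ≡ 79. → (67, 79)
7P: (67, 79) + (73, 3). λ = (3 - 79)/(73 - 67) ≡ 21/6 mod 97. 6⁻¹ ≡ 81 (mod 97), so λ ≡ 52.
  x = λ² - 67 - 73 = 2704 - 140 ≡ 42; y = λ·(67 - 42) - 79 ≡ 57. → (42, 57)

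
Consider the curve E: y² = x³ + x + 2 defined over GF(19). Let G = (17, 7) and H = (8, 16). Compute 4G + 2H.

First 4G:
Double-and-add on 4 = (100)₂. Start with G = (17, 7) for the leading 1-bit.
double: tangent at (17, 7): λ = (3·17² + 1)/(2·7) ≡ 13/14. 14⁻¹ ≡ 15 (mod 19) since 14·15 = 210 ≡ 1, so λ ≡ 13·15 ≡ 5.
  x = λ² - 17 - 17 = 25 - 34 ≡ 10; y = λ·(17 - 10) - 7 ≡ 9. → (10, 9)
double: tangent at (10, 9): λ = (3·10² + 1)/(2·9) ≡ 16/18. 18⁻¹ ≡ 18 (mod 19) since 18·18 = 324 ≡ 1, so λ ≡ 16·18 ≡ 3.
  x = λ² - 10 - 10 = 9 - 20 ≡ 8; y = λ·(10 - 8) - 9 ≡ 16. → (8, 16)
4G = (8, 16).
Next 2H:
Repeated addition: build up to 2H.
2H: tangent at (8, 16): λ = (3·8² + 1)/(2·16) ≡ 3/13. 13⁻¹ ≡ 3 (mod 19), so λ ≡ 3·3 ≡ 9.
  x = λ² - 8 - 8 = 81 - 16 ≡ 8; y = λ·(8 - 8) - 16 ≡ 3. → (8, 3)
2H = (8, 3).
Finally 4G + 2H:
(8, 16) + (8, 3): same x and y₁ ≡ -y₂, so the sum is O.

O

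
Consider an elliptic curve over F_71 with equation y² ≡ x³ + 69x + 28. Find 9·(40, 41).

Write Q = (40, 41).
Double-and-add on 9 = (1001)₂. Start with Q = (40, 41) for the leading 1-bit.
double: tangent at (40, 41): λ = (3·40² + 69)/(2·41) ≡ 41/11. 11⁻¹ ≡ 13 (mod 71), so λ ≡ 41·13 ≡ 36.
  x = λ² - 40 - 40 = 1296 - 80 ≡ 9; y = λ·(40 - 9) - 41 ≡ 10. → (9, 10)
double: tangent at (9, 10): λ = (3·9² + 69)/(2·10) ≡ 28/20. 20⁻¹ ≡ 32 (mod 71) since 20·32 = 640 ≡ 1, so λ ≡ 28·32 ≡ 44.
  x = λ² - 9 - 9 = 1936 - 18 ≡ 1; y = λ·(9 - 1) - 10 ≡ 58. → (1, 58)
double: tangent at (1, 58): λ = (3·1² + 69)/(2·58) ≡ 1/45. 45⁻¹ ≡ 30 (mod 71), so λ ≡ 1·30 ≡ 30.
  x = λ² - 1 - 1 = 900 - 2 ≡ 46; y = λ·(1 - 46) - 58 ≡ 12. → (46, 12)
add Q: (46, 12) + (40, 41). λ = (41 - 12)/(40 - 46) ≡ 29/65 mod 71. 65⁻¹ ≡ 59 (mod 71), so λ ≡ 7.
  x = λ² - 46 - 40 = 49 - 86 ≡ 34; y = λ·(46 - 34) - 12 ≡ 1. → (34, 1)

(34, 1)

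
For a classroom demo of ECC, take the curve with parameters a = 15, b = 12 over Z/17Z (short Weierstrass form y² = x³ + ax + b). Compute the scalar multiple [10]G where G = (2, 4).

Repeated addition: build up to 10G.
2G: tangent at (2, 4): λ = (3·2² + 15)/(2·4) ≡ 10/8. 8⁻¹ ≡ 15 (mod 17), so λ ≡ 10·15 ≡ 14.
  x = λ² - 2 - 2 = 196 - 4 ≡ 5; y = λ·(2 - 5) - 4 ≡ 5. → (5, 5)
3G: (5, 5) + (2, 4). λ = (4 - 5)/(2 - 5) ≡ 16/14 mod 17. 14⁻¹ ≡ 11 (mod 17), so λ ≡ 6.
  x = λ² - 5 - 2 = 36 - 7 ≡ 12; y = λ·(5 - 12) - 5 ≡ 4. → (12, 4)
4G: (12, 4) + (2, 4). λ = (4 - 4)/(2 - 12) ≡ 0/7 mod 17. 7⁻¹ ≡ 5 (mod 17) since 7·5 = 35 ≡ 1, so λ ≡ 0.
  x = λ² - 12 - 2 = 0 - 14 ≡ 3; y = λ·(12 - 3) - 4 ≡ 13. → (3, 13)
5G: (3, 13) + (2, 4). λ = (4 - 13)/(2 - 3) ≡ 8/16 mod 17. 16⁻¹ ≡ 16 (mod 17) since 16·16 = 256 ≡ 1, so λ ≡ 9.
  x = λ² - 3 - 2 = 81 - 5 ≡ 8; y = λ·(3 - 8) - 13 ≡ 10. → (8, 10)
6G: (8, 10) + (2, 4). λ = (4 - 10)/(2 - 8) ≡ 11/11 mod 17. 11⁻¹ ≡ 14 (mod 17), so λ ≡ 1.
  x = λ² - 8 - 2 = 1 - 10 ≡ 8; y = λ·(8 - 8) - 10 ≡ 7. → (8, 7)
7G: (8, 7) + (2, 4). λ = (4 - 7)/(2 - 8) ≡ 14/11 mod 17. 11⁻¹ ≡ 14 (mod 17), so λ ≡ 9.
  x = λ² - 8 - 2 = 81 - 10 ≡ 3; y = λ·(8 - 3) - 7 ≡ 4. → (3, 4)
8G: (3, 4) + (2, 4). λ = (4 - 4)/(2 - 3) ≡ 0/16 mod 17. 16⁻¹ ≡ 16 (mod 17), so λ ≡ 0.
  x = λ² - 3 - 2 = 0 - 5 ≡ 12; y = λ·(3 - 12) - 4 ≡ 13. → (12, 13)
9G: (12, 13) + (2, 4). λ = (4 - 13)/(2 - 12) ≡ 8/7 mod 17. 7⁻¹ ≡ 5 (mod 17) since 7·5 = 35 ≡ 1, so λ ≡ 6.
  x = λ² - 12 - 2 = 36 - 14 ≡ 5; y = λ·(12 - 5) - 13 ≡ 12. → (5, 12)
10G: (5, 12) + (2, 4). λ = (4 - 12)/(2 - 5) ≡ 9/14 mod 17. 14⁻¹ ≡ 11 (mod 17) since 14·11 = 154 ≡ 1, so λ ≡ 14.
  x = λ² - 5 - 2 = 196 - 7 ≡ 2; y = λ·(5 - 2) - 12 ≡ 13. → (2, 13)

(2, 13)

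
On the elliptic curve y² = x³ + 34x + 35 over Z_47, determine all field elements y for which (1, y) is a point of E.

none

x³ + 34x + 35 = 70 ≡ 23 (mod 47).
23 is a non-residue mod 47; no y exists.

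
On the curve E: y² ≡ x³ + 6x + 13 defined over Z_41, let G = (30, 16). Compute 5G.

(12, 3)

Repeated addition: build up to 5G.
2G: tangent at (30, 16): λ = (3·30² + 6)/(2·16) ≡ 0/32. 32⁻¹ ≡ 9 (mod 41), so λ ≡ 0·9 ≡ 0.
  x = λ² - 30 - 30 = 0 - 60 ≡ 22; y = λ·(30 - 22) - 16 ≡ 25. → (22, 25)
3G: (22, 25) + (30, 16). λ = (16 - 25)/(30 - 22) ≡ 32/8 mod 41. 8⁻¹ ≡ 36 (mod 41), so λ ≡ 4.
  x = λ² - 22 - 30 = 16 - 52 ≡ 5; y = λ·(22 - 5) - 25 ≡ 2. → (5, 2)
4G: (5, 2) + (30, 16). λ = (16 - 2)/(30 - 5) ≡ 14/25 mod 41. 25⁻¹ ≡ 23 (mod 41), so λ ≡ 35.
  x = λ² - 5 - 30 = 1225 - 35 ≡ 1; y = λ·(5 - 1) - 2 ≡ 15. → (1, 15)
5G: (1, 15) + (30, 16). λ = (16 - 15)/(30 - 1) ≡ 1/29 mod 41. 29⁻¹ ≡ 17 (mod 41), so λ ≡ 17.
  x = λ² - 1 - 30 = 289 - 31 ≡ 12; y = λ·(1 - 12) - 15 ≡ 3. → (12, 3)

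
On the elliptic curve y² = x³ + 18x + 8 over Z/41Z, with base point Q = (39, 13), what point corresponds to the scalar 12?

Double-and-add on 12 = (1100)₂. Start with Q = (39, 13) for the leading 1-bit.
double: tangent at (39, 13): λ = (3·39² + 18)/(2·13) ≡ 30/26. 26⁻¹ ≡ 30 (mod 41) since 26·30 = 780 ≡ 1, so λ ≡ 30·30 ≡ 39.
  x = λ² - 39 - 39 = 1521 - 78 ≡ 8; y = λ·(39 - 8) - 13 ≡ 7. → (8, 7)
add Q: (8, 7) + (39, 13). λ = (13 - 7)/(39 - 8) ≡ 6/31 mod 41. 31⁻¹ ≡ 4 (mod 41), so λ ≡ 24.
  x = λ² - 8 - 39 = 576 - 47 ≡ 37; y = λ·(8 - 37) - 7 ≡ 35. → (37, 35)
double: tangent at (37, 35): λ = (3·37² + 18)/(2·35) ≡ 25/29. 29⁻¹ ≡ 17 (mod 41), so λ ≡ 25·17 ≡ 15.
  x = λ² - 37 - 37 = 225 - 74 ≡ 28; y = λ·(37 - 28) - 35 ≡ 18. → (28, 18)
double: tangent at (28, 18): λ = (3·28² + 18)/(2·18) ≡ 33/36. 36⁻¹ ≡ 8 (mod 41), so λ ≡ 33·8 ≡ 18.
  x = λ² - 28 - 28 = 324 - 56 ≡ 22; y = λ·(28 - 22) - 18 ≡ 8. → (22, 8)

(22, 8)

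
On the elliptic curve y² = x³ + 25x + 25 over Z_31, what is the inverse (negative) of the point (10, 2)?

-(10, 2) = (10, -2 mod 31) = (10, 29).

(10, 29)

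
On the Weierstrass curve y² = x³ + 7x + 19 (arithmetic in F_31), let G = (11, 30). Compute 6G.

Double-and-add on 6 = (110)₂. Start with G = (11, 30) for the leading 1-bit.
double: tangent at (11, 30): λ = (3·11² + 7)/(2·30) ≡ 29/29. 29⁻¹ ≡ 15 (mod 31) since 29·15 = 435 ≡ 1, so λ ≡ 29·15 ≡ 1.
  x = λ² - 11 - 11 = 1 - 22 ≡ 10; y = λ·(11 - 10) - 30 ≡ 2. → (10, 2)
add G: (10, 2) + (11, 30). λ = (30 - 2)/(11 - 10) ≡ 28/1 mod 31. 1⁻¹ ≡ 1 (mod 31) since 1·1 = 1 ≡ 1, so λ ≡ 28.
  x = λ² - 10 - 11 = 784 - 21 ≡ 19; y = λ·(10 - 19) - 2 ≡ 25. → (19, 25)
double: tangent at (19, 25): λ = (3·19² + 7)/(2·25) ≡ 5/19. 19⁻¹ ≡ 18 (mod 31), so λ ≡ 5·18 ≡ 28.
  x = λ² - 19 - 19 = 784 - 38 ≡ 2; y = λ·(19 - 2) - 25 ≡ 17. → (2, 17)

(2, 17)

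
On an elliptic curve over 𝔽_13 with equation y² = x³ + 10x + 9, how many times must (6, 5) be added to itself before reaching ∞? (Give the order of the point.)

5

2P: tangent at (6, 5): λ = (3·6² + 10)/(2·5) ≡ 1/10. 10⁻¹ ≡ 4 (mod 13) since 10·4 = 40 ≡ 1, so λ ≡ 1·4 ≡ 4.
  x = λ² - 6 - 6 = 16 - 12 ≡ 4; y = λ·(6 - 4) - 5 ≡ 3. → (4, 3)
3P: (4, 3) + (6, 5). λ = (5 - 3)/(6 - 4) ≡ 2/2 mod 13. 2⁻¹ ≡ 7 (mod 13) since 2·7 = 14 ≡ 1, so λ ≡ 1.
  x = λ² - 4 - 6 = 1 - 10 ≡ 4; y = λ·(4 - 4) - 3 ≡ 10. → (4, 10)
4P: (4, 10) + (6, 5). λ = (5 - 10)/(6 - 4) ≡ 8/2 mod 13. 2⁻¹ ≡ 7 (mod 13), so λ ≡ 4.
  x = λ² - 4 - 6 = 16 - 10 ≡ 6; y = λ·(4 - 6) - 10 ≡ 8. → (6, 8)
5P: (6, 8) + (6, 5): same x and y₁ ≡ -y₂, so the sum is ∞.
5P = ∞, so the order is 5.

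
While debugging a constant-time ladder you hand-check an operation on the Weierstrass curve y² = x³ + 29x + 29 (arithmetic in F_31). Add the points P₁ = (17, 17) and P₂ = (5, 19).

(3, 22)

(17, 17) + (5, 19). λ = (19 - 17)/(5 - 17) ≡ 2/19 mod 31. 19⁻¹ ≡ 18 (mod 31), so λ ≡ 5.
  x = λ² - 17 - 5 = 25 - 22 ≡ 3; y = λ·(17 - 3) - 17 ≡ 22. → (3, 22)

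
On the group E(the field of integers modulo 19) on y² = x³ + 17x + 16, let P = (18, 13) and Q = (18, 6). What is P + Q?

The two points share x = 18 and their y-coordinates satisfy 13 + 6 ≡ 0 (mod 19), so they are inverses. Their sum is O.

O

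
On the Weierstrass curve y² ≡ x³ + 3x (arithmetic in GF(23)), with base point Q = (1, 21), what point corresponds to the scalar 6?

Double-and-add on 6 = (110)₂. Start with Q = (1, 21) for the leading 1-bit.
double: tangent at (1, 21): λ = (3·1² + 3)/(2·21) ≡ 6/19. 19⁻¹ ≡ 17 (mod 23) since 19·17 = 323 ≡ 1, so λ ≡ 6·17 ≡ 10.
  x = λ² - 1 - 1 = 100 - 2 ≡ 6; y = λ·(1 - 6) - 21 ≡ 21. → (6, 21)
add Q: (6, 21) + (1, 21). λ = (21 - 21)/(1 - 6) ≡ 0/18 mod 23. 18⁻¹ ≡ 9 (mod 23), so λ ≡ 0.
  x = λ² - 6 - 1 = 0 - 7 ≡ 16; y = λ·(6 - 16) - 21 ≡ 2. → (16, 2)
double: tangent at (16, 2): λ = (3·16² + 3)/(2·2) ≡ 12/4. 4⁻¹ ≡ 6 (mod 23), so λ ≡ 12·6 ≡ 3.
  x = λ² - 16 - 16 = 9 - 32 ≡ 0; y = λ·(16 - 0) - 2 ≡ 0. → (0, 0)

(0, 0)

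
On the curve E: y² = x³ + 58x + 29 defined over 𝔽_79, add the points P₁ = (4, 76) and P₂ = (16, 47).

(61, 42)

(4, 76) + (16, 47). λ = (47 - 76)/(16 - 4) ≡ 50/12 mod 79. 12⁻¹ ≡ 33 (mod 79) since 12·33 = 396 ≡ 1, so λ ≡ 70.
  x = λ² - 4 - 16 = 4900 - 20 ≡ 61; y = λ·(4 - 61) - 76 ≡ 42. → (61, 42)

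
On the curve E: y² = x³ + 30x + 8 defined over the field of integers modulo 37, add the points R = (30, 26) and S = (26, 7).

(29, 25)

(30, 26) + (26, 7). λ = (7 - 26)/(26 - 30) ≡ 18/33 mod 37. 33⁻¹ ≡ 9 (mod 37), so λ ≡ 14.
  x = λ² - 30 - 26 = 196 - 56 ≡ 29; y = λ·(30 - 29) - 26 ≡ 25. → (29, 25)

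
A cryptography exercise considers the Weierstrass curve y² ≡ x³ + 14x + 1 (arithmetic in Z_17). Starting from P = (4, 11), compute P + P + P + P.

(15, 4)

Double-and-add on 4 = (100)₂. Start with P = (4, 11) for the leading 1-bit.
double: tangent at (4, 11): λ = (3·4² + 14)/(2·11) ≡ 11/5. 5⁻¹ ≡ 7 (mod 17), so λ ≡ 11·7 ≡ 9.
  x = λ² - 4 - 4 = 81 - 8 ≡ 5; y = λ·(4 - 5) - 11 ≡ 14. → (5, 14)
double: tangent at (5, 14): λ = (3·5² + 14)/(2·14) ≡ 4/11. 11⁻¹ ≡ 14 (mod 17) since 11·14 = 154 ≡ 1, so λ ≡ 4·14 ≡ 5.
  x = λ² - 5 - 5 = 25 - 10 ≡ 15; y = λ·(5 - 15) - 14 ≡ 4. → (15, 4)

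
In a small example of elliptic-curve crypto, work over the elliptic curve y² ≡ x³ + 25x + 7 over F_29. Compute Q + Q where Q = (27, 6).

(27, 23)

tangent at (27, 6): λ = (3·27² + 25)/(2·6) ≡ 8/12. 12⁻¹ ≡ 17 (mod 29), so λ ≡ 8·17 ≡ 20.
  x = λ² - 27 - 27 = 400 - 54 ≡ 27; y = λ·(27 - 27) - 6 ≡ 23. → (27, 23)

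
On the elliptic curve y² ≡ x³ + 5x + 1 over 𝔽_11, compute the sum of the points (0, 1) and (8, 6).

(7, 7)

(0, 1) + (8, 6). λ = (6 - 1)/(8 - 0) ≡ 5/8 mod 11. 8⁻¹ ≡ 7 (mod 11) since 8·7 = 56 ≡ 1, so λ ≡ 2.
  x = λ² - 0 - 8 = 4 - 8 ≡ 7; y = λ·(0 - 7) - 1 ≡ 7. → (7, 7)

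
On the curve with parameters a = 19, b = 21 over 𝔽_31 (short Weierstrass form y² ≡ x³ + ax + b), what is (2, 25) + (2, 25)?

tangent at (2, 25): λ = (3·2² + 19)/(2·25) ≡ 0/19. 19⁻¹ ≡ 18 (mod 31), so λ ≡ 0·18 ≡ 0.
  x = λ² - 2 - 2 = 0 - 4 ≡ 27; y = λ·(2 - 27) - 25 ≡ 6. → (27, 6)

(27, 6)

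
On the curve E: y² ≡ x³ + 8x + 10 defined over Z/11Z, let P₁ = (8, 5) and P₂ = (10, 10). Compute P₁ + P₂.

(2, 10)

(8, 5) + (10, 10). λ = (10 - 5)/(10 - 8) ≡ 5/2 mod 11. 2⁻¹ ≡ 6 (mod 11) since 2·6 = 12 ≡ 1, so λ ≡ 8.
  x = λ² - 8 - 10 = 64 - 18 ≡ 2; y = λ·(8 - 2) - 5 ≡ 10. → (2, 10)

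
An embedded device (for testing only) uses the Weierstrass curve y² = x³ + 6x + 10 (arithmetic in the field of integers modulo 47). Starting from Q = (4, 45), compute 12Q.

Double-and-add on 12 = (1100)₂. Start with Q = (4, 45) for the leading 1-bit.
double: tangent at (4, 45): λ = (3·4² + 6)/(2·45) ≡ 7/43. 43⁻¹ ≡ 35 (mod 47), so λ ≡ 7·35 ≡ 10.
  x = λ² - 4 - 4 = 100 - 8 ≡ 45; y = λ·(4 - 45) - 45 ≡ 15. → (45, 15)
add Q: (45, 15) + (4, 45). λ = (45 - 15)/(4 - 45) ≡ 30/6 mod 47. 6⁻¹ ≡ 8 (mod 47) since 6·8 = 48 ≡ 1, so λ ≡ 5.
  x = λ² - 45 - 4 = 25 - 49 ≡ 23; y = λ·(45 - 23) - 15 ≡ 1. → (23, 1)
double: tangent at (23, 1): λ = (3·23² + 6)/(2·1) ≡ 42/2. 2⁻¹ ≡ 24 (mod 47), so λ ≡ 42·24 ≡ 21.
  x = λ² - 23 - 23 = 441 - 46 ≡ 19; y = λ·(23 - 19) - 1 ≡ 36. → (19, 36)
double: tangent at (19, 36): λ = (3·19² + 6)/(2·36) ≡ 8/25. 25⁻¹ ≡ 32 (mod 47) since 25·32 = 800 ≡ 1, so λ ≡ 8·32 ≡ 21.
  x = λ² - 19 - 19 = 441 - 38 ≡ 27; y = λ·(19 - 27) - 36 ≡ 31. → (27, 31)

(27, 31)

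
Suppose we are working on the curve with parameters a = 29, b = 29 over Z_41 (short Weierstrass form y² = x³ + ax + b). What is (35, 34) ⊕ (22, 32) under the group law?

(34, 4)

(35, 34) + (22, 32). λ = (32 - 34)/(22 - 35) ≡ 39/28 mod 41. 28⁻¹ ≡ 22 (mod 41) since 28·22 = 616 ≡ 1, so λ ≡ 38.
  x = λ² - 35 - 22 = 1444 - 57 ≡ 34; y = λ·(35 - 34) - 34 ≡ 4. → (34, 4)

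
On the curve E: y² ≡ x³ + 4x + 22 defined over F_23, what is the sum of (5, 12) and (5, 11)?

The two points share x = 5 and their y-coordinates satisfy 12 + 11 ≡ 0 (mod 23), so they are inverses. Their sum is O.

O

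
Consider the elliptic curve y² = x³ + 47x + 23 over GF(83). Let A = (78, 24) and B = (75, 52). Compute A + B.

(78, 24) + (75, 52). λ = (52 - 24)/(75 - 78) ≡ 28/80 mod 83. 80⁻¹ ≡ 55 (mod 83) since 80·55 = 4400 ≡ 1, so λ ≡ 46.
  x = λ² - 78 - 75 = 2116 - 153 ≡ 54; y = λ·(78 - 54) - 24 ≡ 1. → (54, 1)

(54, 1)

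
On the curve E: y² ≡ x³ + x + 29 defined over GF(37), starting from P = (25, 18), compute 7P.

(14, 7)

Double-and-add on 7 = (111)₂. Start with P = (25, 18) for the leading 1-bit.
double: tangent at (25, 18): λ = (3·25² + 1)/(2·18) ≡ 26/36. 36⁻¹ ≡ 36 (mod 37), so λ ≡ 26·36 ≡ 11.
  x = λ² - 25 - 25 = 121 - 50 ≡ 34; y = λ·(25 - 34) - 18 ≡ 31. → (34, 31)
add P: (34, 31) + (25, 18). λ = (18 - 31)/(25 - 34) ≡ 24/28 mod 37. 28⁻¹ ≡ 4 (mod 37) since 28·4 = 112 ≡ 1, so λ ≡ 22.
  x = λ² - 34 - 25 = 484 - 59 ≡ 18; y = λ·(34 - 18) - 31 ≡ 25. → (18, 25)
double: tangent at (18, 25): λ = (3·18² + 1)/(2·25) ≡ 11/13. 13⁻¹ ≡ 20 (mod 37) since 13·20 = 260 ≡ 1, so λ ≡ 11·20 ≡ 35.
  x = λ² - 18 - 18 = 1225 - 36 ≡ 5; y = λ·(18 - 5) - 25 ≡ 23. → (5, 23)
add P: (5, 23) + (25, 18). λ = (18 - 23)/(25 - 5) ≡ 32/20 mod 37. 20⁻¹ ≡ 13 (mod 37), so λ ≡ 9.
  x = λ² - 5 - 25 = 81 - 30 ≡ 14; y = λ·(5 - 14) - 23 ≡ 7. → (14, 7)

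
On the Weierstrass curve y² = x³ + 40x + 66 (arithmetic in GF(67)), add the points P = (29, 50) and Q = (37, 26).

(29, 50) + (37, 26). λ = (26 - 50)/(37 - 29) ≡ 43/8 mod 67. 8⁻¹ ≡ 42 (mod 67) since 8·42 = 336 ≡ 1, so λ ≡ 64.
  x = λ² - 29 - 37 = 4096 - 66 ≡ 10; y = λ·(29 - 10) - 50 ≡ 27. → (10, 27)

(10, 27)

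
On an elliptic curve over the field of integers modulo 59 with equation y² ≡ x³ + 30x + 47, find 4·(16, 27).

Write Q = (16, 27).
Double-and-add on 4 = (100)₂. Start with Q = (16, 27) for the leading 1-bit.
double: tangent at (16, 27): λ = (3·16² + 30)/(2·27) ≡ 31/54. 54⁻¹ ≡ 47 (mod 59) since 54·47 = 2538 ≡ 1, so λ ≡ 31·47 ≡ 41.
  x = λ² - 16 - 16 = 1681 - 32 ≡ 56; y = λ·(16 - 56) - 27 ≡ 44. → (56, 44)
double: tangent at (56, 44): λ = (3·56² + 30)/(2·44) ≡ 57/29. 29⁻¹ ≡ 57 (mod 59) since 29·57 = 1653 ≡ 1, so λ ≡ 57·57 ≡ 4.
  x = λ² - 56 - 56 = 16 - 112 ≡ 22; y = λ·(56 - 22) - 44 ≡ 33. → (22, 33)

(22, 33)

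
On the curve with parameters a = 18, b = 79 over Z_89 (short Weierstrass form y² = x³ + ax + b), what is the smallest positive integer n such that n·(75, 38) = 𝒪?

3

2P: tangent at (75, 38): λ = (3·75² + 18)/(2·38) ≡ 72/76. 76⁻¹ ≡ 41 (mod 89), so λ ≡ 72·41 ≡ 15.
  x = λ² - 75 - 75 = 225 - 150 ≡ 75; y = λ·(75 - 75) - 38 ≡ 51. → (75, 51)
3P: (75, 51) + (75, 38): same x and y₁ ≡ -y₂, so the sum is 𝒪.
3P = 𝒪, so the order is 3.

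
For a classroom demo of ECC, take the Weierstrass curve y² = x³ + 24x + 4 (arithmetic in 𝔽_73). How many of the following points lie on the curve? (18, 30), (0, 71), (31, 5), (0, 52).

2

(18, 30): 30² ≡ 24, rhs ≡ 63 → off.
(0, 71): 71² ≡ 4, rhs ≡ 4 → on.
(31, 5): 5² ≡ 25, rhs ≡ 25 → on.
(0, 52): 52² ≡ 3, rhs ≡ 4 → off.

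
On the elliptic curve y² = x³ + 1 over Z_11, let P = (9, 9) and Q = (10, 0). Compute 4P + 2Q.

(0, 1)

First 4P:
Double-and-add on 4 = (100)₂. Start with P = (9, 9) for the leading 1-bit.
double: tangent at (9, 9): λ = (3·9² + 0)/(2·9) ≡ 1/7. 7⁻¹ ≡ 8 (mod 11), so λ ≡ 1·8 ≡ 8.
  x = λ² - 9 - 9 = 64 - 18 ≡ 2; y = λ·(9 - 2) - 9 ≡ 3. → (2, 3)
double: tangent at (2, 3): λ = (3·2² + 0)/(2·3) ≡ 1/6. 6⁻¹ ≡ 2 (mod 11), so λ ≡ 1·2 ≡ 2.
  x = λ² - 2 - 2 = 4 - 4 ≡ 0; y = λ·(2 - 0) - 3 ≡ 1. → (0, 1)
4P = (0, 1).
Next 2Q:
Repeated addition: build up to 2Q.
2Q: (10, 0) + (10, 0): same x and y₁ ≡ -y₂, so the sum is 𝒪.
2Q = 𝒪.
Finally 4P + 2Q:
(0, 1) + 𝒪 = (0, 1) (identity).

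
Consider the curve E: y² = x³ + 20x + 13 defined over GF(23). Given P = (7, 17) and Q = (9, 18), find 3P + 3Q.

First 3P:
Repeated addition: build up to 3P.
2P: tangent at (7, 17): λ = (3·7² + 20)/(2·17) ≡ 6/11. 11⁻¹ ≡ 21 (mod 23) since 11·21 = 231 ≡ 1, so λ ≡ 6·21 ≡ 11.
  x = λ² - 7 - 7 = 121 - 14 ≡ 15; y = λ·(7 - 15) - 17 ≡ 10. → (15, 10)
3P: (15, 10) + (7, 17). λ = (17 - 10)/(7 - 15) ≡ 7/15 mod 23. 15⁻¹ ≡ 20 (mod 23), so λ ≡ 2.
  x = λ² - 15 - 7 = 4 - 22 ≡ 5; y = λ·(15 - 5) - 10 ≡ 10. → (5, 10)
3P = (5, 10).
Next 3Q:
Repeated addition: build up to 3Q.
2Q: tangent at (9, 18): λ = (3·9² + 20)/(2·18) ≡ 10/13. 13⁻¹ ≡ 16 (mod 23) since 13·16 = 208 ≡ 1, so λ ≡ 10·16 ≡ 22.
  x = λ² - 9 - 9 = 484 - 18 ≡ 6; y = λ·(9 - 6) - 18 ≡ 2. → (6, 2)
3Q: (6, 2) + (9, 18). λ = (18 - 2)/(9 - 6) ≡ 16/3 mod 23. 3⁻¹ ≡ 8 (mod 23), so λ ≡ 13.
  x = λ² - 6 - 9 = 169 - 15 ≡ 16; y = λ·(6 - 16) - 2 ≡ 6. → (16, 6)
3Q = (16, 6).
Finally 3P + 3Q:
(5, 10) + (16, 6). λ = (6 - 10)/(16 - 5) ≡ 19/11 mod 23. 11⁻¹ ≡ 21 (mod 23), so λ ≡ 8.
  x = λ² - 5 - 16 = 64 - 21 ≡ 20; y = λ·(5 - 20) - 10 ≡ 8. → (20, 8)

(20, 8)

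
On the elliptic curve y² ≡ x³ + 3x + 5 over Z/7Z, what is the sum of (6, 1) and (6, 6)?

O

The two points share x = 6 and their y-coordinates satisfy 1 + 6 ≡ 0 (mod 7), so they are inverses. Their sum is 𝒪.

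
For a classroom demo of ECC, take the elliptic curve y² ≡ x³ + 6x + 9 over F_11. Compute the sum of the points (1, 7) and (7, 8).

(1, 7) + (7, 8). λ = (8 - 7)/(7 - 1) ≡ 1/6 mod 11. 6⁻¹ ≡ 2 (mod 11) since 6·2 = 12 ≡ 1, so λ ≡ 2.
  x = λ² - 1 - 7 = 4 - 8 ≡ 7; y = λ·(1 - 7) - 7 ≡ 3. → (7, 3)

(7, 3)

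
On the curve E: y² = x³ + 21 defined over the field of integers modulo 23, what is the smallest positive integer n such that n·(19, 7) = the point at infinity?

2P: tangent at (19, 7): λ = (3·19² + 0)/(2·7) ≡ 2/14. 14⁻¹ ≡ 5 (mod 23), so λ ≡ 2·5 ≡ 10.
  x = λ² - 19 - 19 = 100 - 38 ≡ 16; y = λ·(19 - 16) - 7 ≡ 0. → (16, 0)
3P: (16, 0) + (19, 7). λ = (7 - 0)/(19 - 16) ≡ 7/3 mod 23. 3⁻¹ ≡ 8 (mod 23), so λ ≡ 10.
  x = λ² - 16 - 19 = 100 - 35 ≡ 19; y = λ·(16 - 19) - 0 ≡ 16. → (19, 16)
4P: (19, 16) + (19, 7): same x and y₁ ≡ -y₂, so the sum is the point at infinity.
4P = the point at infinity, so the order is 4.

4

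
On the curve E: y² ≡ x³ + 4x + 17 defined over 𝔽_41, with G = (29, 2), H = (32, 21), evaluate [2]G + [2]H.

(39, 1)

First 2G:
Repeated addition: build up to 2G.
2G: tangent at (29, 2): λ = (3·29² + 4)/(2·2) ≡ 26/4. 4⁻¹ ≡ 31 (mod 41) since 4·31 = 124 ≡ 1, so λ ≡ 26·31 ≡ 27.
  x = λ² - 29 - 29 = 729 - 58 ≡ 15; y = λ·(29 - 15) - 2 ≡ 7. → (15, 7)
2G = (15, 7).
Next 2H:
Repeated addition: build up to 2H.
2H: tangent at (32, 21): λ = (3·32² + 4)/(2·21) ≡ 1/1. 1⁻¹ ≡ 1 (mod 41), so λ ≡ 1·1 ≡ 1.
  x = λ² - 32 - 32 = 1 - 64 ≡ 19; y = λ·(32 - 19) - 21 ≡ 33. → (19, 33)
2H = (19, 33).
Finally 2G + 2H:
(15, 7) + (19, 33). λ = (33 - 7)/(19 - 15) ≡ 26/4 mod 41. 4⁻¹ ≡ 31 (mod 41) since 4·31 = 124 ≡ 1, so λ ≡ 27.
  x = λ² - 15 - 19 = 729 - 34 ≡ 39; y = λ·(15 - 39) - 7 ≡ 1. → (39, 1)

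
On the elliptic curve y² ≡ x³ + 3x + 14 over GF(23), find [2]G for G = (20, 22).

(1, 15)

tangent at (20, 22): λ = (3·20² + 3)/(2·22) ≡ 7/21. 21⁻¹ ≡ 11 (mod 23), so λ ≡ 7·11 ≡ 8.
  x = λ² - 20 - 20 = 64 - 40 ≡ 1; y = λ·(20 - 1) - 22 ≡ 15. → (1, 15)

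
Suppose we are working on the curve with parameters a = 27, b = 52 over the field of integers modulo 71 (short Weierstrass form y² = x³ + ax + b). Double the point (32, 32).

(27, 67)

tangent at (32, 32): λ = (3·32² + 27)/(2·32) ≡ 46/64. 64⁻¹ ≡ 10 (mod 71), so λ ≡ 46·10 ≡ 34.
  x = λ² - 32 - 32 = 1156 - 64 ≡ 27; y = λ·(32 - 27) - 32 ≡ 67. → (27, 67)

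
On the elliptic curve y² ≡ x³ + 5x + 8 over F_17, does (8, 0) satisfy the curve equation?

y² = 0² ≡ 0; x³ + 5x + 8 = 560 ≡ 16 (mod 17). 0 ≠ 16.

no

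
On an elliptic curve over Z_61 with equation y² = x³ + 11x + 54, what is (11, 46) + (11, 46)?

tangent at (11, 46): λ = (3·11² + 11)/(2·46) ≡ 8/31. 31⁻¹ ≡ 2 (mod 61), so λ ≡ 8·2 ≡ 16.
  x = λ² - 11 - 11 = 256 - 22 ≡ 51; y = λ·(11 - 51) - 46 ≡ 46. → (51, 46)

(51, 46)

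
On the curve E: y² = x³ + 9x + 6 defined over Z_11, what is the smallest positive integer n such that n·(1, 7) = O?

2P: tangent at (1, 7): λ = (3·1² + 9)/(2·7) ≡ 1/3. 3⁻¹ ≡ 4 (mod 11), so λ ≡ 1·4 ≡ 4.
  x = λ² - 1 - 1 = 16 - 2 ≡ 3; y = λ·(1 - 3) - 7 ≡ 7. → (3, 7)
3P: (3, 7) + (1, 7). λ = (7 - 7)/(1 - 3) ≡ 0/9 mod 11. 9⁻¹ ≡ 5 (mod 11) since 9·5 = 45 ≡ 1, so λ ≡ 0.
  x = λ² - 3 - 1 = 0 - 4 ≡ 7; y = λ·(3 - 7) - 7 ≡ 4. → (7, 4)
4P: (7, 4) + (1, 7). λ = (7 - 4)/(1 - 7) ≡ 3/5 mod 11. 5⁻¹ ≡ 9 (mod 11), so λ ≡ 5.
  x = λ² - 7 - 1 = 25 - 8 ≡ 6; y = λ·(7 - 6) - 4 ≡ 1. → (6, 1)
5P: (6, 1) + (1, 7). λ = (7 - 1)/(1 - 6) ≡ 6/6 mod 11. 6⁻¹ ≡ 2 (mod 11), so λ ≡ 1.
  x = λ² - 6 - 1 = 1 - 7 ≡ 5; y = λ·(6 - 5) - 1 ≡ 0. → (5, 0)
6P: (5, 0) + (1, 7). λ = (7 - 0)/(1 - 5) ≡ 7/7 mod 11. 7⁻¹ ≡ 8 (mod 11), so λ ≡ 1.
  x = λ² - 5 - 1 = 1 - 6 ≡ 6; y = λ·(5 - 6) - 0 ≡ 10. → (6, 10)
7P: (6, 10) + (1, 7). λ = (7 - 10)/(1 - 6) ≡ 8/6 mod 11. 6⁻¹ ≡ 2 (mod 11) since 6·2 = 12 ≡ 1, so λ ≡ 5.
  x = λ² - 6 - 1 = 25 - 7 ≡ 7; y = λ·(6 - 7) - 10 ≡ 7. → (7, 7)
8P: (7, 7) + (1, 7). λ = (7 - 7)/(1 - 7) ≡ 0/5 mod 11. 5⁻¹ ≡ 9 (mod 11), so λ ≡ 0.
  x = λ² - 7 - 1 = 0 - 8 ≡ 3; y = λ·(7 - 3) - 7 ≡ 4. → (3, 4)
9P: (3, 4) + (1, 7). λ = (7 - 4)/(1 - 3) ≡ 3/9 mod 11. 9⁻¹ ≡ 5 (mod 11), so λ ≡ 4.
  x = λ² - 3 - 1 = 16 - 4 ≡ 1; y = λ·(3 - 1) - 4 ≡ 4. → (1, 4)
10P: (1, 4) + (1, 7): same x and y₁ ≡ -y₂, so the sum is O.
10P = O, so the order is 10.

10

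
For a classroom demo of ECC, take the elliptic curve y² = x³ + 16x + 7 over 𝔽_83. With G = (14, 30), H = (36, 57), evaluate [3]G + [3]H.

First 3G:
Repeated addition: build up to 3G.
2G: tangent at (14, 30): λ = (3·14² + 16)/(2·30) ≡ 23/60. 60⁻¹ ≡ 18 (mod 83), so λ ≡ 23·18 ≡ 82.
  x = λ² - 14 - 14 = 6724 - 28 ≡ 56; y = λ·(14 - 56) - 30 ≡ 12. → (56, 12)
3G: (56, 12) + (14, 30). λ = (30 - 12)/(14 - 56) ≡ 18/41 mod 83. 41⁻¹ ≡ 81 (mod 83), so λ ≡ 47.
  x = λ² - 56 - 14 = 2209 - 70 ≡ 64; y = λ·(56 - 64) - 12 ≡ 27. → (64, 27)
3G = (64, 27).
Next 3H:
Repeated addition: build up to 3H.
2H: tangent at (36, 57): λ = (3·36² + 16)/(2·57) ≡ 3/31. 31⁻¹ ≡ 75 (mod 83) since 31·75 = 2325 ≡ 1, so λ ≡ 3·75 ≡ 59.
  x = λ² - 36 - 36 = 3481 - 72 ≡ 6; y = λ·(36 - 6) - 57 ≡ 53. → (6, 53)
3H: (6, 53) + (36, 57). λ = (57 - 53)/(36 - 6) ≡ 4/30 mod 83. 30⁻¹ ≡ 36 (mod 83), so λ ≡ 61.
  x = λ² - 6 - 36 = 3721 - 42 ≡ 27; y = λ·(6 - 27) - 53 ≡ 77. → (27, 77)
3H = (27, 77).
Finally 3G + 3H:
(64, 27) + (27, 77). λ = (77 - 27)/(27 - 64) ≡ 50/46 mod 83. 46⁻¹ ≡ 74 (mod 83), so λ ≡ 48.
  x = λ² - 64 - 27 = 2304 - 91 ≡ 55; y = λ·(64 - 55) - 27 ≡ 73. → (55, 73)

(55, 73)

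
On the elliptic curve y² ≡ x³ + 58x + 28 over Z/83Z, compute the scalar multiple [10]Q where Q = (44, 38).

(49, 70)

Repeated addition: build up to 10Q.
2Q: tangent at (44, 38): λ = (3·44² + 58)/(2·38) ≡ 56/76. 76⁻¹ ≡ 71 (mod 83) since 76·71 = 5396 ≡ 1, so λ ≡ 56·71 ≡ 75.
  x = λ² - 44 - 44 = 5625 - 88 ≡ 59; y = λ·(44 - 59) - 38 ≡ 82. → (59, 82)
3Q: (59, 82) + (44, 38). λ = (38 - 82)/(44 - 59) ≡ 39/68 mod 83. 68⁻¹ ≡ 11 (mod 83) since 68·11 = 748 ≡ 1, so λ ≡ 14.
  x = λ² - 59 - 44 = 196 - 103 ≡ 10; y = λ·(59 - 10) - 82 ≡ 23. → (10, 23)
4Q: (10, 23) + (44, 38). λ = (38 - 23)/(44 - 10) ≡ 15/34 mod 83. 34⁻¹ ≡ 22 (mod 83), so λ ≡ 81.
  x = λ² - 10 - 44 = 6561 - 54 ≡ 33; y = λ·(10 - 33) - 23 ≡ 23. → (33, 23)
5Q: (33, 23) + (44, 38). λ = (38 - 23)/(44 - 33) ≡ 15/11 mod 83. 11⁻¹ ≡ 68 (mod 83), so λ ≡ 24.
  x = λ² - 33 - 44 = 576 - 77 ≡ 1; y = λ·(33 - 1) - 23 ≡ 81. → (1, 81)
6Q: (1, 81) + (44, 38). λ = (38 - 81)/(44 - 1) ≡ 40/43 mod 83. 43⁻¹ ≡ 56 (mod 83), so λ ≡ 82.
  x = λ² - 1 - 44 = 6724 - 45 ≡ 39; y = λ·(1 - 39) - 81 ≡ 40. → (39, 40)
7Q: (39, 40) + (44, 38). λ = (38 - 40)/(44 - 39) ≡ 81/5 mod 83. 5⁻¹ ≡ 50 (mod 83) since 5·50 = 250 ≡ 1, so λ ≡ 66.
  x = λ² - 39 - 44 = 4356 - 83 ≡ 40; y = λ·(39 - 40) - 40 ≡ 60. → (40, 60)
8Q: (40, 60) + (44, 38). λ = (38 - 60)/(44 - 40) ≡ 61/4 mod 83. 4⁻¹ ≡ 21 (mod 83) since 4·21 = 84 ≡ 1, so λ ≡ 36.
  x = λ² - 40 - 44 = 1296 - 84 ≡ 50; y = λ·(40 - 50) - 60 ≡ 78. → (50, 78)
9Q: (50, 78) + (44, 38). λ = (38 - 78)/(44 - 50) ≡ 43/77 mod 83. 77⁻¹ ≡ 69 (mod 83), so λ ≡ 62.
  x = λ² - 50 - 44 = 3844 - 94 ≡ 15; y = λ·(50 - 15) - 78 ≡ 17. → (15, 17)
10Q: (15, 17) + (44, 38). λ = (38 - 17)/(44 - 15) ≡ 21/29 mod 83. 29⁻¹ ≡ 63 (mod 83) since 29·63 = 1827 ≡ 1, so λ ≡ 78.
  x = λ² - 15 - 44 = 6084 - 59 ≡ 49; y = λ·(15 - 49) - 17 ≡ 70. → (49, 70)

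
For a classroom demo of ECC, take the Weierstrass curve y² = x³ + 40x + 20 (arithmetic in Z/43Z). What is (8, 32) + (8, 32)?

(22, 14)

tangent at (8, 32): λ = (3·8² + 40)/(2·32) ≡ 17/21. 21⁻¹ ≡ 41 (mod 43) since 21·41 = 861 ≡ 1, so λ ≡ 17·41 ≡ 9.
  x = λ² - 8 - 8 = 81 - 16 ≡ 22; y = λ·(8 - 22) - 32 ≡ 14. → (22, 14)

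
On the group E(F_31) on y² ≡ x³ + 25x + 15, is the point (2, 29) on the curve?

no

y² = 29² ≡ 4; x³ + 25x + 15 = 73 ≡ 11 (mod 31). 4 ≠ 11.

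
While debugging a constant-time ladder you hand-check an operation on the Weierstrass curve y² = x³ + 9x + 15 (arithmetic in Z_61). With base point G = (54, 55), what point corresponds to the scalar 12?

Double-and-add on 12 = (1100)₂. Start with G = (54, 55) for the leading 1-bit.
double: tangent at (54, 55): λ = (3·54² + 9)/(2·55) ≡ 34/49. 49⁻¹ ≡ 5 (mod 61), so λ ≡ 34·5 ≡ 48.
  x = λ² - 54 - 54 = 2304 - 108 ≡ 0; y = λ·(54 - 0) - 55 ≡ 36. → (0, 36)
add G: (0, 36) + (54, 55). λ = (55 - 36)/(54 - 0) ≡ 19/54 mod 61. 54⁻¹ ≡ 26 (mod 61), so λ ≡ 6.
  x = λ² - 0 - 54 = 36 - 54 ≡ 43; y = λ·(0 - 43) - 36 ≡ 11. → (43, 11)
double: tangent at (43, 11): λ = (3·43² + 9)/(2·11) ≡ 5/22. 22⁻¹ ≡ 25 (mod 61) since 22·25 = 550 ≡ 1, so λ ≡ 5·25 ≡ 3.
  x = λ² - 43 - 43 = 9 - 86 ≡ 45; y = λ·(43 - 45) - 11 ≡ 44. → (45, 44)
double: tangent at (45, 44): λ = (3·45² + 9)/(2·44) ≡ 45/27. 27⁻¹ ≡ 52 (mod 61) since 27·52 = 1404 ≡ 1, so λ ≡ 45·52 ≡ 22.
  x = λ² - 45 - 45 = 484 - 90 ≡ 28; y = λ·(45 - 28) - 44 ≡ 25. → (28, 25)

(28, 25)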